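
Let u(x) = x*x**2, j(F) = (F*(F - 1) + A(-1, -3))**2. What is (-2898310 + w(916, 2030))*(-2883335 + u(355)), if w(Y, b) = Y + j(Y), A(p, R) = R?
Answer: 29402291879606647500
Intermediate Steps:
j(F) = (-3 + F*(-1 + F))**2 (j(F) = (F*(F - 1) - 3)**2 = (F*(-1 + F) - 3)**2 = (-3 + F*(-1 + F))**2)
u(x) = x**3
w(Y, b) = Y + (3 + Y - Y**2)**2
(-2898310 + w(916, 2030))*(-2883335 + u(355)) = (-2898310 + (916 + (3 + 916 - 1*916**2)**2))*(-2883335 + 355**3) = (-2898310 + (916 + (3 + 916 - 1*839056)**2))*(-2883335 + 44738875) = (-2898310 + (916 + (3 + 916 - 839056)**2))*41855540 = (-2898310 + (916 + (-838137)**2))*41855540 = (-2898310 + (916 + 702473630769))*41855540 = (-2898310 + 702473631685)*41855540 = 702470733375*41855540 = 29402291879606647500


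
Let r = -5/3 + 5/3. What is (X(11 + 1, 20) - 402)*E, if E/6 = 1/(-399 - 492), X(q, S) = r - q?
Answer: 92/33 ≈ 2.7879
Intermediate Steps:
r = 0 (r = -5*⅓ + 5*(⅓) = -5/3 + 5/3 = 0)
X(q, S) = -q (X(q, S) = 0 - q = -q)
E = -2/297 (E = 6/(-399 - 492) = 6/(-891) = 6*(-1/891) = -2/297 ≈ -0.0067340)
(X(11 + 1, 20) - 402)*E = (-(11 + 1) - 402)*(-2/297) = (-1*12 - 402)*(-2/297) = (-12 - 402)*(-2/297) = -414*(-2/297) = 92/33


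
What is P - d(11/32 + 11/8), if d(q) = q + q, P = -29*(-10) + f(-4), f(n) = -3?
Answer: 4537/16 ≈ 283.56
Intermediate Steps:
P = 287 (P = -29*(-10) - 3 = 290 - 3 = 287)
d(q) = 2*q
P - d(11/32 + 11/8) = 287 - 2*(11/32 + 11/8) = 287 - 2*55/32 = 287 - 1*55/16 = 287 - 55/16 = 4537/16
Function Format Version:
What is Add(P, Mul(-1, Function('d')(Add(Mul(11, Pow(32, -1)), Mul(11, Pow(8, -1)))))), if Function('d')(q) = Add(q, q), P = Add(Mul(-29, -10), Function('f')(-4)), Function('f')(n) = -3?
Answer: Rational(4537, 16) ≈ 283.56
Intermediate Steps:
P = 287 (P = Add(Mul(-29, -10), -3) = Add(290, -3) = 287)
Function('d')(q) = Mul(2, q)
Add(P, Mul(-1, Function('d')(Add(Mul(11, Pow(32, -1)), Mul(11, Pow(8, -1)))))) = Add(287, Mul(-1, Mul(2, Add(Mul(11, Pow(32, -1)), Mul(11, Pow(8, -1)))))) = Add(287, Mul(-1, Mul(2, Add(Mul(11, Rational(1, 32)), Mul(11, Rational(1, 8)))))) = Add(287, Mul(-1, Mul(2, Add(Rational(11, 32), Rational(11, 8))))) = Add(287, Mul(-1, Mul(2, Rational(55, 32)))) = Add(287, Mul(-1, Rational(55, 16))) = Add(287, Rational(-55, 16)) = Rational(4537, 16)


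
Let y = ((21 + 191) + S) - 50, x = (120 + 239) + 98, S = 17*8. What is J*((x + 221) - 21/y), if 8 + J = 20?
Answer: 1212138/149 ≈ 8135.2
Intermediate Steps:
J = 12 (J = -8 + 20 = 12)
S = 136
x = 457 (x = 359 + 98 = 457)
y = 298 (y = ((21 + 191) + 136) - 50 = (212 + 136) - 50 = 348 - 50 = 298)
J*((x + 221) - 21/y) = 12*((457 + 221) - 21/298) = 12*(678 - 21*1/298) = 12*(678 - 21/298) = 12*(202023/298) = 1212138/149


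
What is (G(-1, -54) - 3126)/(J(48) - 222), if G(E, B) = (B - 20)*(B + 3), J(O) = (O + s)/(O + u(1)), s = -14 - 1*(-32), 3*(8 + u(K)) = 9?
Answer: -1161/395 ≈ -2.9392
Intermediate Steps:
u(K) = -5 (u(K) = -8 + (⅓)*9 = -8 + 3 = -5)
s = 18 (s = -14 + 32 = 18)
J(O) = (18 + O)/(-5 + O) (J(O) = (O + 18)/(O - 5) = (18 + O)/(-5 + O))
G(E, B) = (-20 + B)*(3 + B)
(G(-1, -54) - 3126)/(J(48) - 222) = ((-60 + (-54)² - 17*(-54)) - 3126)/((18 + 48)/(-5 + 48) - 222) = ((-60 + 2916 + 918) - 3126)/(66/43 - 222) = (3774 - 3126)/((1/43)*66 - 222) = 648/(66/43 - 222) = 648/(-9480/43) = 648*(-43/9480) = -1161/395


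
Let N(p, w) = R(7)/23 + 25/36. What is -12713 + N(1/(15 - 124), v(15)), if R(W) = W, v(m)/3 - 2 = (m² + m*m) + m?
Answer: -10525537/828 ≈ -12712.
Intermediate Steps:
v(m) = 6 + 3*m + 6*m² (v(m) = 6 + 3*((m² + m*m) + m) = 6 + 3*((m² + m²) + m) = 6 + 3*(2*m² + m) = 6 + 3*(m + 2*m²) = 6 + (3*m + 6*m²) = 6 + 3*m + 6*m²)
N(p, w) = 827/828 (N(p, w) = 7/23 + 25/36 = 827/828)
-12713 + N(1/(15 - 124), v(15)) = -12713 + 827/828 = -10525537/828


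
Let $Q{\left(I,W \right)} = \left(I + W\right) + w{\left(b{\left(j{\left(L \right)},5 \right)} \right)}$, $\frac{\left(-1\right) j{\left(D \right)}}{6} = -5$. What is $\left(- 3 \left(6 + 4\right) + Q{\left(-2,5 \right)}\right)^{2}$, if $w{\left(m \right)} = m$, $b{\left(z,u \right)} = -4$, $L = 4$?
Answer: $961$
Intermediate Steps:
$j{\left(D \right)} = 30$ ($j{\left(D \right)} = \left(-6\right) \left(-5\right) = 30$)
$Q{\left(I,W \right)} = -4 + I + W$ ($Q{\left(I,W \right)} = \left(I + W\right) - 4 = -4 + I + W$)
$\left(- 3 \left(6 + 4\right) + Q{\left(-2,5 \right)}\right)^{2} = \left(- 3 \left(6 + 4\right) - 1\right)^{2} = \left(\left(-3\right) 10 - 1\right)^{2} = \left(-30 - 1\right)^{2} = \left(-31\right)^{2} = 961$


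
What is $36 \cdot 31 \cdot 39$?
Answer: $43524$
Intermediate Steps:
$36 \cdot 31 \cdot 39 = 1116 \cdot 39 = 43524$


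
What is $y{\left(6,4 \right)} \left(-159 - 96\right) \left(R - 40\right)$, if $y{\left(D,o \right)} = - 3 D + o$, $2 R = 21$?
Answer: $-105315$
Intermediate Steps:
$R = \frac{21}{2}$ ($R = \frac{1}{2} \cdot 21 = \frac{21}{2} \approx 10.5$)
$y{\left(D,o \right)} = o - 3 D$
$y{\left(6,4 \right)} \left(-159 - 96\right) \left(R - 40\right) = \left(4 - 18\right) \left(-159 - 96\right) \left(\frac{21}{2} - 40\right) = \left(4 - 18\right) \left(\left(-255\right) \left(- \frac{59}{2}\right)\right) = \left(-14\right) \frac{15045}{2} = -105315$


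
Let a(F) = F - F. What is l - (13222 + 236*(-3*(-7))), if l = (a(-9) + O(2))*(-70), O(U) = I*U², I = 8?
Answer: -20418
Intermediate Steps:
O(U) = 8*U²
a(F) = 0
l = -2240 (l = (0 + 8*2²)*(-70) = (0 + 8*4)*(-70) = (0 + 32)*(-70) = 32*(-70) = -2240)
l - (13222 + 236*(-3*(-7))) = -2240 - (13222 + 236*(-3*(-7))) = -2240 - (13222 + 236*21) = -2240 - (13222 + 4956) = -2240 - 1*18178 = -2240 - 18178 = -20418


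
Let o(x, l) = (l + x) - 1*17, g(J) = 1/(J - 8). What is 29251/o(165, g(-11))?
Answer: 555769/2811 ≈ 197.71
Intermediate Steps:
g(J) = 1/(-8 + J)
o(x, l) = -17 + l + x (o(x, l) = (l + x) - 17 = -17 + l + x)
29251/o(165, g(-11)) = 29251/(-17 + 1/(-8 - 11) + 165) = 29251/(-17 + 1/(-19) + 165) = 29251/(-17 - 1/19 + 165) = 29251/(2811/19) = 29251*(19/2811) = 555769/2811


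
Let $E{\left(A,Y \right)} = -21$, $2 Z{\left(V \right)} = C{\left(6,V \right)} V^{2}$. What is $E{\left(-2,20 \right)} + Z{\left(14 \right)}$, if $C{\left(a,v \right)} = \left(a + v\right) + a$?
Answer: $2527$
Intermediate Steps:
$C{\left(a,v \right)} = v + 2 a$
$Z{\left(V \right)} = \frac{V^{2} \left(12 + V\right)}{2}$ ($Z{\left(V \right)} = \frac{\left(V + 2 \cdot 6\right) V^{2}}{2} = \frac{\left(V + 12\right) V^{2}}{2} = \frac{\left(12 + V\right) V^{2}}{2} = \frac{V^{2} \left(12 + V\right)}{2}$)
$E{\left(-2,20 \right)} + Z{\left(14 \right)} = -21 + \frac{14^{2} \left(12 + 14\right)}{2} = -21 + \frac{1}{2} \cdot 196 \cdot 26 = -21 + 2548 = 2527$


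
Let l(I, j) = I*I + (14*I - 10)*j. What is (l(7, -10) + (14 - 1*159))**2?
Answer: 952576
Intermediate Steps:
l(I, j) = I**2 + j*(-10 + 14*I) (l(I, j) = I**2 + (-10 + 14*I)*j = I**2 + j*(-10 + 14*I))
(l(7, -10) + (14 - 1*159))**2 = ((7**2 - 10*(-10) + 14*7*(-10)) + (14 - 1*159))**2 = ((49 + 100 - 980) + (14 - 159))**2 = (-831 - 145)**2 = (-976)**2 = 952576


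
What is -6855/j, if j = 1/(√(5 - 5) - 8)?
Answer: 54840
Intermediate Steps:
j = -⅛ (j = 1/(√0 - 8) = 1/(0 - 8) = 1/(-8) = -⅛ ≈ -0.12500)
-6855/j = -6855/(-⅛) = -6855*(-8) = -1371*(-40) = 54840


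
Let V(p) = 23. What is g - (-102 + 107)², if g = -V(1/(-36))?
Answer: -48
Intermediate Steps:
g = -23 (g = -1*23 = -23)
g - (-102 + 107)² = -23 - (-102 + 107)² = -23 - 1*5² = -23 - 1*25 = -23 - 25 = -48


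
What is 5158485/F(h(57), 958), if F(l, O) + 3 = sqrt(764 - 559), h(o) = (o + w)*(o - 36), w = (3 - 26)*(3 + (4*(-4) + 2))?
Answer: 15475455/196 + 5158485*sqrt(205)/196 ≈ 4.5578e+5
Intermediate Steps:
w = 253 (w = -23*(3 + (-16 + 2)) = -23*(3 - 14) = -23*(-11) = 253)
h(o) = (-36 + o)*(253 + o) (h(o) = (o + 253)*(o - 36) = (253 + o)*(-36 + o) = (-36 + o)*(253 + o))
F(l, O) = -3 + sqrt(205) (F(l, O) = -3 + sqrt(764 - 559) = -3 + sqrt(205))
5158485/F(h(57), 958) = 5158485/(-3 + sqrt(205))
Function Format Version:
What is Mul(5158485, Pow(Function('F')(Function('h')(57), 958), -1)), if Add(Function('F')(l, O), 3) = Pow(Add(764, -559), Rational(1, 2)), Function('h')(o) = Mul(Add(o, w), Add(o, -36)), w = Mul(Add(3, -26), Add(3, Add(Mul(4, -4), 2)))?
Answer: Add(Rational(15475455, 196), Mul(Rational(5158485, 196), Pow(205, Rational(1, 2)))) ≈ 4.5578e+5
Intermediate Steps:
w = 253 (w = Mul(-23, Add(3, Add(-16, 2))) = Mul(-23, Add(3, -14)) = Mul(-23, -11) = 253)
Function('h')(o) = Mul(Add(-36, o), Add(253, o)) (Function('h')(o) = Mul(Add(o, 253), Add(o, -36)) = Mul(Add(253, o), Add(-36, o)) = Mul(Add(-36, o), Add(253, o)))
Function('F')(l, O) = Add(-3, Pow(205, Rational(1, 2))) (Function('F')(l, O) = Add(-3, Pow(Add(764, -559), Rational(1, 2))) = Add(-3, Pow(205, Rational(1, 2))))
Mul(5158485, Pow(Function('F')(Function('h')(57), 958), -1)) = Mul(5158485, Pow(Add(-3, Pow(205, Rational(1, 2))), -1))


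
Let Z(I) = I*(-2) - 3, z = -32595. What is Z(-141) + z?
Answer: -32316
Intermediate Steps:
Z(I) = -3 - 2*I (Z(I) = -2*I - 3 = -3 - 2*I)
Z(-141) + z = (-3 - 2*(-141)) - 32595 = (-3 + 282) - 32595 = 279 - 32595 = -32316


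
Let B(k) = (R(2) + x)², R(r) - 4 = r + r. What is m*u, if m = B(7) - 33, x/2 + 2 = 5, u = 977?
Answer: 159251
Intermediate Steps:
x = 6 (x = -4 + 2*5 = -4 + 10 = 6)
R(r) = 4 + 2*r (R(r) = 4 + (r + r) = 4 + 2*r)
B(k) = 196 (B(k) = ((4 + 2*2) + 6)² = ((4 + 4) + 6)² = (8 + 6)² = 14² = 196)
m = 163 (m = 196 - 33 = 163)
m*u = 163*977 = 159251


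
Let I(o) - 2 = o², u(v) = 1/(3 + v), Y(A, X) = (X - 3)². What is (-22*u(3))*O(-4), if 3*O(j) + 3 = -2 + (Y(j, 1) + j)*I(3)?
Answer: 55/9 ≈ 6.1111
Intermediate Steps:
Y(A, X) = (-3 + X)²
I(o) = 2 + o²
O(j) = 13 + 11*j/3 (O(j) = -1 + (-2 + ((-3 + 1)² + j)*(2 + 3²))/3 = -1 + (-2 + ((-2)² + j)*(2 + 9))/3 = -1 + (-2 + (4 + j)*11)/3 = -1 + (-2 + (44 + 11*j))/3 = -1 + (42 + 11*j)/3 = -1 + (14 + 11*j/3) = 13 + 11*j/3)
(-22*u(3))*O(-4) = (-22/(3 + 3))*(13 + (11/3)*(-4)) = (-22/6)*(13 - 44/3) = -22*⅙*(-5/3) = -11/3*(-5/3) = 55/9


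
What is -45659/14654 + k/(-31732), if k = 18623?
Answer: -860876415/232500364 ≈ -3.7027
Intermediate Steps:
-45659/14654 + k/(-31732) = -45659/14654 + 18623/(-31732) = -45659*1/14654 + 18623*(-1/31732) = -45659/14654 - 18623/31732 = -860876415/232500364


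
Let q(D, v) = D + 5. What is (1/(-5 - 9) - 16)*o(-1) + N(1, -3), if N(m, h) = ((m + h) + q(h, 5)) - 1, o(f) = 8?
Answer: -907/7 ≈ -129.57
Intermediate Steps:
q(D, v) = 5 + D
N(m, h) = 4 + m + 2*h (N(m, h) = ((m + h) + (5 + h)) - 1 = ((h + m) + (5 + h)) - 1 = (5 + m + 2*h) - 1 = 4 + m + 2*h)
(1/(-5 - 9) - 16)*o(-1) + N(1, -3) = (1/(-5 - 9) - 16)*8 + (4 + 1 + 2*(-3)) = (1/(-14) - 16)*8 + (4 + 1 - 6) = (-1/14 - 16)*8 - 1 = -225/14*8 - 1 = -900/7 - 1 = -907/7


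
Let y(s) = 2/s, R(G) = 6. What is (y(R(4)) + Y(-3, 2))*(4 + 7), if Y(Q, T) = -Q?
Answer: 110/3 ≈ 36.667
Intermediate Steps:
(y(R(4)) + Y(-3, 2))*(4 + 7) = (2/6 - 1*(-3))*(4 + 7) = (2*(1/6) + 3)*11 = (1/3 + 3)*11 = (10/3)*11 = 110/3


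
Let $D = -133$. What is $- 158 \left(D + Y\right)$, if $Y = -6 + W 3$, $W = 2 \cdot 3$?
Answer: $19118$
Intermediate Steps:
$W = 6$
$Y = 12$ ($Y = -6 + 6 \cdot 3 = -6 + 18 = 12$)
$- 158 \left(D + Y\right) = - 158 \left(-133 + 12\right) = \left(-158\right) \left(-121\right) = 19118$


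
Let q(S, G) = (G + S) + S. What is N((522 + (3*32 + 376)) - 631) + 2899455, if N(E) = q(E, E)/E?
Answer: 2899458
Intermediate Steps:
q(S, G) = G + 2*S
N(E) = 3 (N(E) = (E + 2*E)/E = (3*E)/E = 3)
N((522 + (3*32 + 376)) - 631) + 2899455 = 3 + 2899455 = 2899458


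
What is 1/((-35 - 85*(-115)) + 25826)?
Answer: 1/35566 ≈ 2.8117e-5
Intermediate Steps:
1/((-35 - 85*(-115)) + 25826) = 1/((-35 + 9775) + 25826) = 1/(9740 + 25826) = 1/35566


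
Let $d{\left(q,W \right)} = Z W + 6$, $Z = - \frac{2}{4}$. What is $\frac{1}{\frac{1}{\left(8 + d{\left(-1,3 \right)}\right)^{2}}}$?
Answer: $\frac{625}{4} \approx 156.25$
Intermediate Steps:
$Z = - \frac{1}{2}$ ($Z = \left(-2\right) \frac{1}{4} = - \frac{1}{2} \approx -0.5$)
$d{\left(q,W \right)} = 6 - \frac{W}{2}$ ($d{\left(q,W \right)} = - \frac{W}{2} + 6 = 6 - \frac{W}{2}$)
$\frac{1}{\frac{1}{\left(8 + d{\left(-1,3 \right)}\right)^{2}}} = \frac{1}{\frac{1}{\left(8 + \left(6 - \frac{3}{2}\right)\right)^{2}}} = \frac{1}{\frac{1}{\left(8 + \frac{9}{2}\right)^{2}}} = \frac{1}{\frac{1}{\left(\frac{25}{2}\right)^{2}}} = \frac{1}{\frac{1}{\frac{625}{4}}} = \frac{1}{\frac{4}{625}} = \frac{625}{4}$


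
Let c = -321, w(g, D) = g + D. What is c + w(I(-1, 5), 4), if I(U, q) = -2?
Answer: -319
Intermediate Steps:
w(g, D) = D + g
c + w(I(-1, 5), 4) = -321 + (4 - 2) = -321 + 2 = -319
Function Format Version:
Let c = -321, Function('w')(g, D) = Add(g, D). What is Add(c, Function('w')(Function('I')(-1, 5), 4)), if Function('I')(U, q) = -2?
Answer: -319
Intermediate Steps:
Function('w')(g, D) = Add(D, g)
Add(c, Function('w')(Function('I')(-1, 5), 4)) = Add(-321, Add(4, -2)) = Add(-321, 2) = -319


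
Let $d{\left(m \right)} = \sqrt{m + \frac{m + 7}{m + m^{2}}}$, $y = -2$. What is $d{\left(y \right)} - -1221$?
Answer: $1221 + \frac{\sqrt{2}}{2} \approx 1221.7$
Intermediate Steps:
$d{\left(m \right)} = \sqrt{m + \frac{7 + m}{m + m^{2}}}$
$d{\left(y \right)} - -1221 = \sqrt{\frac{7 - 2 + \left(-2\right)^{2} \left(1 - 2\right)}{\left(-2\right) \left(1 - 2\right)}} - -1221 = \sqrt{- \frac{7 - 2 + 4 \left(-1\right)}{2 \left(-1\right)}} + 1221 = \sqrt{\left(- \frac{1}{2}\right) \left(-1\right) \left(7 - 2 - 4\right)} + 1221 = \sqrt{\left(- \frac{1}{2}\right) \left(-1\right) 1} + 1221 = \sqrt{\frac{1}{2}} + 1221 = \frac{\sqrt{2}}{2} + 1221 = 1221 + \frac{\sqrt{2}}{2}$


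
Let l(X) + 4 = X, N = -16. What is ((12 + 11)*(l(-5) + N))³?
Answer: -190109375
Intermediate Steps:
l(X) = -4 + X
((12 + 11)*(l(-5) + N))³ = ((12 + 11)*((-4 - 5) - 16))³ = (23*(-9 - 16))³ = (23*(-25))³ = (-575)³ = -190109375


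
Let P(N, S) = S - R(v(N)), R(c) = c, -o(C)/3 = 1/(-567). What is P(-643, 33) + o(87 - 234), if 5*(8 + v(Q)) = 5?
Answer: 7561/189 ≈ 40.005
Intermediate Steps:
v(Q) = -7 (v(Q) = -8 + (1/5)*5 = -8 + 1 = -7)
o(C) = 1/189 (o(C) = -3/(-567) = -3*(-1/567) = 1/189)
P(N, S) = 7 + S (P(N, S) = S - 1*(-7) = S + 7 = 7 + S)
P(-643, 33) + o(87 - 234) = (7 + 33) + 1/189 = 40 + 1/189 = 7561/189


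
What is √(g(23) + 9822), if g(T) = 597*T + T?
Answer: 2*√5894 ≈ 153.54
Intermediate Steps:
g(T) = 598*T
√(g(23) + 9822) = √(598*23 + 9822) = √(13754 + 9822) = √23576 = 2*√5894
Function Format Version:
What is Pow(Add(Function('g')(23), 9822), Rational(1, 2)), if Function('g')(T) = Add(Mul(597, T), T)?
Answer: Mul(2, Pow(5894, Rational(1, 2))) ≈ 153.54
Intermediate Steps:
Function('g')(T) = Mul(598, T)
Pow(Add(Function('g')(23), 9822), Rational(1, 2)) = Pow(Add(Mul(598, 23), 9822), Rational(1, 2)) = Pow(Add(13754, 9822), Rational(1, 2)) = Pow(23576, Rational(1, 2)) = Mul(2, Pow(5894, Rational(1, 2)))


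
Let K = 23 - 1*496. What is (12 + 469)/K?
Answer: -481/473 ≈ -1.0169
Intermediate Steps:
K = -473 (K = 23 - 496 = -473)
(12 + 469)/K = (12 + 469)/(-473) = 481*(-1/473) = -481/473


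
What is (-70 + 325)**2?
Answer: 65025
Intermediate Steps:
(-70 + 325)**2 = 255**2 = 65025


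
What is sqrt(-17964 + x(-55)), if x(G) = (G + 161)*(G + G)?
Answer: 46*I*sqrt(14) ≈ 172.12*I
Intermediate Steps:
x(G) = 2*G*(161 + G) (x(G) = (161 + G)*(2*G) = 2*G*(161 + G))
sqrt(-17964 + x(-55)) = sqrt(-17964 + 2*(-55)*(161 - 55)) = sqrt(-17964 + 2*(-55)*106) = sqrt(-17964 - 11660) = sqrt(-29624) = 46*I*sqrt(14)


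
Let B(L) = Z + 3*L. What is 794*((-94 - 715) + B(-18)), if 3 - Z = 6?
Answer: -687604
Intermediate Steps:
Z = -3 (Z = 3 - 1*6 = 3 - 6 = -3)
B(L) = -3 + 3*L
794*((-94 - 715) + B(-18)) = 794*((-94 - 715) + (-3 + 3*(-18))) = 794*(-809 + (-3 - 54)) = 794*(-809 - 57) = 794*(-866) = -687604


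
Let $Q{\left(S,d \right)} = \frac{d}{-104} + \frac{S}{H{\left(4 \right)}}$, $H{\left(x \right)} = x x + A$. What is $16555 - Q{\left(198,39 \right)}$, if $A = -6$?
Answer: $\frac{661423}{40} \approx 16536.0$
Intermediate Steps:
$H{\left(x \right)} = -6 + x^{2}$ ($H{\left(x \right)} = x x - 6 = x^{2} - 6 = -6 + x^{2}$)
$Q{\left(S,d \right)} = - \frac{d}{104} + \frac{S}{10}$ ($Q{\left(S,d \right)} = \frac{d}{-104} + \frac{S}{-6 + 4^{2}} = d \left(- \frac{1}{104}\right) + \frac{S}{-6 + 16} = - \frac{d}{104} + \frac{S}{10}$)
$16555 - Q{\left(198,39 \right)} = 16555 - \left(\left(- \frac{1}{104}\right) 39 + \frac{1}{10} \cdot 198\right) = 16555 - \left(- \frac{3}{8} + \frac{99}{5}\right) = 16555 - \frac{777}{40} = \frac{661423}{40}$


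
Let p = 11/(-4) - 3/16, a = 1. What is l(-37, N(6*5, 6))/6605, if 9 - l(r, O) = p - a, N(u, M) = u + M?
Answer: 207/105680 ≈ 0.0019587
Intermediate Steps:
p = -47/16 (p = 11*(-¼) - 3*1/16 = -11/4 - 3/16 = -47/16 ≈ -2.9375)
N(u, M) = M + u
l(r, O) = 207/16 (l(r, O) = 9 - (-47/16 - 1*1) = 9 - (-47/16 - 1) = 9 - 1*(-63/16) = 9 + 63/16 = 207/16)
l(-37, N(6*5, 6))/6605 = (207/16)/6605 = (207/16)*(1/6605) = 207/105680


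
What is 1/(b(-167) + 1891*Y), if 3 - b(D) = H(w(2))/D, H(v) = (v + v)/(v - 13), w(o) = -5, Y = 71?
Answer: 1503/201798797 ≈ 7.4480e-6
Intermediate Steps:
H(v) = 2*v/(-13 + v) (H(v) = (2*v)/(-13 + v) = 2*v/(-13 + v))
b(D) = 3 - 5/(9*D) (b(D) = 3 - 2*(-5)/(-13 - 5)/D = 3 - 2*(-5)/(-18)/D = 3 - 2*(-5)*(-1/18)/D = 3 - 5/(9*D))
1/(b(-167) + 1891*Y) = 1/((3 - 5/9/(-167)) + 1891*71) = 1/((3 - 5/9*(-1/167)) + 134261) = 1/((3 + 5/1503) + 134261) = 1/(4514/1503 + 134261) = 1/(201798797/1503) = 1503/201798797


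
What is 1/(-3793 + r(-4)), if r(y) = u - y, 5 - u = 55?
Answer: -1/3839 ≈ -0.00026048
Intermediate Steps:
u = -50 (u = 5 - 1*55 = 5 - 55 = -50)
r(y) = -50 - y
1/(-3793 + r(-4)) = 1/(-3793 + (-50 - 1*(-4))) = 1/(-3793 + (-50 + 4)) = 1/(-3793 - 46) = 1/(-3839) = -1/3839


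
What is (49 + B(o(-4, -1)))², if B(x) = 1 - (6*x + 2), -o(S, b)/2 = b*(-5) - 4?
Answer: 3600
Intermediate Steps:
o(S, b) = 8 + 10*b (o(S, b) = -2*(b*(-5) - 4) = -2*(-5*b - 4) = -2*(-4 - 5*b) = 8 + 10*b)
B(x) = -1 - 6*x (B(x) = 1 - (2 + 6*x) = 1 + (-2 - 6*x) = -1 - 6*x)
(49 + B(o(-4, -1)))² = (49 + (-1 - 6*(8 + 10*(-1))))² = (49 + (-1 - 6*(8 - 10)))² = (49 + (-1 - 6*(-2)))² = (49 + (-1 + 12))² = (49 + 11)² = 60² = 3600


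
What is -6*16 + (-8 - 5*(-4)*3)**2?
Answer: 2608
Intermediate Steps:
-6*16 + (-8 - 5*(-4)*3)**2 = -96 + (-8 + 20*3)**2 = -96 + (-8 + 60)**2 = -96 + 52**2 = -96 + 2704 = 2608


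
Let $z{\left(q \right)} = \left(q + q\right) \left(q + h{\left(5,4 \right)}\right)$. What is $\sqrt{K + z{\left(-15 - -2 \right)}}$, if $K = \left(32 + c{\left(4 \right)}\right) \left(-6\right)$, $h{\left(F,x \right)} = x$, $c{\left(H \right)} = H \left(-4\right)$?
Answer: $\sqrt{138} \approx 11.747$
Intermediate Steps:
$c{\left(H \right)} = - 4 H$
$K = -96$ ($K = \left(32 - 16\right) \left(-6\right) = 16 \left(-6\right) = -96$)
$z{\left(q \right)} = 2 q \left(4 + q\right)$ ($z{\left(q \right)} = \left(q + q\right) \left(q + 4\right) = 2 q \left(4 + q\right)$)
$\sqrt{K + z{\left(-15 - -2 \right)}} = \sqrt{-96 + 2 \left(-15 - -2\right) \left(4 - 13\right)} = \sqrt{-96 + 2 \left(-15 + 2\right) \left(4 + \left(-15 + 2\right)\right)} = \sqrt{-96 + 2 \left(-13\right) \left(4 - 13\right)} = \sqrt{-96 + 2 \left(-13\right) \left(-9\right)} = \sqrt{-96 + 234} = \sqrt{138}$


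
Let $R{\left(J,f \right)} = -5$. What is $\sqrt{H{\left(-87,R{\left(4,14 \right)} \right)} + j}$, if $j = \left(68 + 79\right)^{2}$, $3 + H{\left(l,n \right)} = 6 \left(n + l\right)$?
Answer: $11 \sqrt{174} \approx 145.1$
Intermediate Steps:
$H{\left(l,n \right)} = -3 + 6 l + 6 n$ ($H{\left(l,n \right)} = -3 + 6 \left(n + l\right) = -3 + 6 \left(l + n\right) = -3 + \left(6 l + 6 n\right) = -3 + 6 l + 6 n$)
$j = 21609$ ($j = 147^{2} = 21609$)
$\sqrt{H{\left(-87,R{\left(4,14 \right)} \right)} + j} = \sqrt{\left(-3 + 6 \left(-87\right) + 6 \left(-5\right)\right) + 21609} = \sqrt{\left(-3 - 522 - 30\right) + 21609} = \sqrt{-555 + 21609} = \sqrt{21054} = 11 \sqrt{174}$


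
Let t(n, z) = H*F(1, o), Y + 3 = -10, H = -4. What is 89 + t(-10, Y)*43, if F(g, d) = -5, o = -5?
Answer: 949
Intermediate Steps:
Y = -13 (Y = -3 - 10 = -13)
t(n, z) = 20 (t(n, z) = -4*(-5) = 20)
89 + t(-10, Y)*43 = 89 + 20*43 = 89 + 860 = 949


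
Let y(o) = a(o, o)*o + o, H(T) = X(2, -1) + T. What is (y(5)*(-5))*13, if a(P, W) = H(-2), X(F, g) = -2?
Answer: 975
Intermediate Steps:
H(T) = -2 + T
a(P, W) = -4 (a(P, W) = -2 - 2 = -4)
y(o) = -3*o (y(o) = -4*o + o = -3*o)
(y(5)*(-5))*13 = (-3*5*(-5))*13 = -15*(-5)*13 = 75*13 = 975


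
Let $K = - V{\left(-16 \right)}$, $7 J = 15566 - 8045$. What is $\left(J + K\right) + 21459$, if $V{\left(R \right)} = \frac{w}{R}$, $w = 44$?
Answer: $\frac{631013}{28} \approx 22536.0$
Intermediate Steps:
$V{\left(R \right)} = \frac{44}{R}$
$J = \frac{7521}{7}$ ($J = \frac{15566 - 8045}{7} = \frac{1}{7} \cdot 7521 = \frac{7521}{7} \approx 1074.4$)
$K = \frac{11}{4}$ ($K = - \frac{44}{-16} = - \frac{44 \left(-1\right)}{16} = \left(-1\right) \left(- \frac{11}{4}\right) = \frac{11}{4} \approx 2.75$)
$\left(J + K\right) + 21459 = \left(\frac{7521}{7} + \frac{11}{4}\right) + 21459 = \frac{30161}{28} + 21459 = \frac{631013}{28}$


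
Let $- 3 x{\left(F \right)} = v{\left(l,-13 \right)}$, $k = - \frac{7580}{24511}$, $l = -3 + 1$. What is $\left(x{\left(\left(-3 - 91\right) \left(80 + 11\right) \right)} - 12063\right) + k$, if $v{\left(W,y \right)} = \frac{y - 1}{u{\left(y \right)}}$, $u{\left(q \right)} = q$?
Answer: $- \frac{11532010301}{955929} \approx -12064.0$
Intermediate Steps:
$l = -2$
$v{\left(W,y \right)} = \frac{-1 + y}{y}$ ($v{\left(W,y \right)} = \frac{y - 1}{y} = \frac{-1 + y}{y}$)
$k = - \frac{7580}{24511}$ ($k = \left(-7580\right) \frac{1}{24511} = - \frac{7580}{24511} \approx -0.30925$)
$x{\left(F \right)} = - \frac{14}{39}$ ($x{\left(F \right)} = - \frac{\frac{1}{-13} \left(-1 - 13\right)}{3} = - \frac{\left(- \frac{1}{13}\right) \left(-14\right)}{3} = \left(- \frac{1}{3}\right) \frac{14}{13} = - \frac{14}{39}$)
$\left(x{\left(\left(-3 - 91\right) \left(80 + 11\right) \right)} - 12063\right) + k = \left(- \frac{14}{39} - 12063\right) - \frac{7580}{24511} = - \frac{470471}{39} - \frac{7580}{24511} = - \frac{11532010301}{955929}$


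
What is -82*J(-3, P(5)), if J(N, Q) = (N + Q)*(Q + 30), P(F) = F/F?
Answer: 5084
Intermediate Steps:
P(F) = 1
J(N, Q) = (30 + Q)*(N + Q) (J(N, Q) = (N + Q)*(30 + Q) = (30 + Q)*(N + Q))
-82*J(-3, P(5)) = -82*(1**2 + 30*(-3) + 30*1 - 3*1) = -82*(1 - 90 + 30 - 3) = -82*(-62) = 5084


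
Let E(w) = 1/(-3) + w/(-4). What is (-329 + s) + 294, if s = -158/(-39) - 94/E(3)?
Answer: 2177/39 ≈ 55.820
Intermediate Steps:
E(w) = -⅓ - w/4 (E(w) = 1*(-⅓) + w*(-¼) = -⅓ - w/4)
s = 3542/39 (s = -158/(-39) - 94/(-⅓ - ¼*3) = -158*(-1/39) - 94/(-⅓ - ¾) = 158/39 - 94/(-13/12) = 158/39 - 94*(-12/13) = 158/39 + 1128/13 = 3542/39 ≈ 90.821)
(-329 + s) + 294 = (-329 + 3542/39) + 294 = -9289/39 + 294 = 2177/39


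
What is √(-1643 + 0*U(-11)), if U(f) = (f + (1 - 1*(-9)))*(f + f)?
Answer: I*√1643 ≈ 40.534*I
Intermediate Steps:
U(f) = 2*f*(10 + f) (U(f) = (f + (1 + 9))*(2*f) = (f + 10)*(2*f) = (10 + f)*(2*f) = 2*f*(10 + f))
√(-1643 + 0*U(-11)) = √(-1643 + 0*(2*(-11)*(10 - 11))) = √(-1643 + 0*(2*(-11)*(-1))) = √(-1643 + 0*22) = √(-1643 + 0) = √(-1643) = I*√1643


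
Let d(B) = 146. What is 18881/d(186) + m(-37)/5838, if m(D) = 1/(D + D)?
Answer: 4078409213/31536876 ≈ 129.32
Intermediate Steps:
m(D) = 1/(2*D)
18881/d(186) + m(-37)/5838 = 18881/146 + ((1/2)/(-37))/5838 = 18881*(1/146) + ((1/2)*(-1/37))*(1/5838) = 18881/146 - 1/74*1/5838 = 18881/146 - 1/432012 = 4078409213/31536876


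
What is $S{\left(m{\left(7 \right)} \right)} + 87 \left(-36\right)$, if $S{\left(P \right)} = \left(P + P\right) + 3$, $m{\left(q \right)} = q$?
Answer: $-3115$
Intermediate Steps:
$S{\left(P \right)} = 3 + 2 P$ ($S{\left(P \right)} = 2 P + 3 = 3 + 2 P$)
$S{\left(m{\left(7 \right)} \right)} + 87 \left(-36\right) = \left(3 + 2 \cdot 7\right) + 87 \left(-36\right) = \left(3 + 14\right) - 3132 = 17 - 3132 = -3115$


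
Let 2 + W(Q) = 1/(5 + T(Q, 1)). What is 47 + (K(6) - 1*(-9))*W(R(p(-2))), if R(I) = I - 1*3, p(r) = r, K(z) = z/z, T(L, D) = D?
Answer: 86/3 ≈ 28.667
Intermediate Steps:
K(z) = 1
R(I) = -3 + I (R(I) = I - 3 = -3 + I)
W(Q) = -11/6 (W(Q) = -2 + 1/(5 + 1) = -2 + 1/6 = -2 + ⅙ = -11/6)
47 + (K(6) - 1*(-9))*W(R(p(-2))) = 47 + (1 - 1*(-9))*(-11/6) = 47 + (1 + 9)*(-11/6) = 47 + 10*(-11/6) = 47 - 55/3 = 86/3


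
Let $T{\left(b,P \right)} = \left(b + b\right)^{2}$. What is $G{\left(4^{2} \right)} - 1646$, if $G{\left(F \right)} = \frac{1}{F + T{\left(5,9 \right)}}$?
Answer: $- \frac{190935}{116} \approx -1646.0$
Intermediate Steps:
$T{\left(b,P \right)} = 4 b^{2}$ ($T{\left(b,P \right)} = \left(2 b\right)^{2} = 4 b^{2}$)
$G{\left(F \right)} = \frac{1}{100 + F}$ ($G{\left(F \right)} = \frac{1}{F + 4 \cdot 5^{2}} = \frac{1}{F + 4 \cdot 25} = \frac{1}{F + 100} = \frac{1}{100 + F}$)
$G{\left(4^{2} \right)} - 1646 = \frac{1}{100 + 4^{2}} - 1646 = \frac{1}{100 + 16} - 1646 = \frac{1}{116} - 1646 = - \frac{190935}{116}$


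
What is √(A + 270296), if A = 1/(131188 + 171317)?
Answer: √24734591002459905/302505 ≈ 519.90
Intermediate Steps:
A = 1/302505 ≈ 3.3057e-6
√(A + 270296) = √(1/302505 + 270296) = √(81765891481/302505) = √24734591002459905/302505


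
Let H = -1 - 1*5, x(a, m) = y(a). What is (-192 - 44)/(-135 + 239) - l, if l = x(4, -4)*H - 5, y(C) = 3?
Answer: 539/26 ≈ 20.731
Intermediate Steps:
x(a, m) = 3
H = -6 (H = -1 - 5 = -6)
l = -23 (l = 3*(-6) - 5 = -18 - 5 = -23)
(-192 - 44)/(-135 + 239) - l = (-192 - 44)/(-135 + 239) - 1*(-23) = -236/104 + 23 = -236*1/104 + 23 = -59/26 + 23 = 539/26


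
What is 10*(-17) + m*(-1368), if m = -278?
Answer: 380134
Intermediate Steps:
10*(-17) + m*(-1368) = 10*(-17) - 278*(-1368) = -170 + 380304 = 380134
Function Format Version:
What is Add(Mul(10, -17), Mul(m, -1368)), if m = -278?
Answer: 380134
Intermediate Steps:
Add(Mul(10, -17), Mul(m, -1368)) = Add(Mul(10, -17), Mul(-278, -1368)) = Add(-170, 380304) = 380134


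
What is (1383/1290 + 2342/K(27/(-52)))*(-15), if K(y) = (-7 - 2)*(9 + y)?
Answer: 50537411/113778 ≈ 444.18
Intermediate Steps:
K(y) = -81 - 9*y (K(y) = -9*(9 + y) = -81 - 9*y)
(1383/1290 + 2342/K(27/(-52)))*(-15) = (1383/1290 + 2342/(-81 - 243/(-52)))*(-15) = (1383*(1/1290) + 2342/(-81 - 243*(-1)/52))*(-15) = (461/430 + 2342/(-81 - 9*(-27/52)))*(-15) = (461/430 + 2342/(-81 + 243/52))*(-15) = (461/430 + 2342/(-3969/52))*(-15) = (461/430 + 2342*(-52/3969))*(-15) = (461/430 - 121784/3969)*(-15) = -50537411/1706670*(-15) = 50537411/113778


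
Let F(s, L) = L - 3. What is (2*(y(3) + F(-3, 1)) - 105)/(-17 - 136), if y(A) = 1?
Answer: 107/153 ≈ 0.69935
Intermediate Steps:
F(s, L) = -3 + L
(2*(y(3) + F(-3, 1)) - 105)/(-17 - 136) = (2*(1 + (-3 + 1)) - 105)/(-17 - 136) = (2*(1 - 2) - 105)/(-153) = -(2*(-1) - 105)/153 = -(-2 - 105)/153 = -1/153*(-107) = 107/153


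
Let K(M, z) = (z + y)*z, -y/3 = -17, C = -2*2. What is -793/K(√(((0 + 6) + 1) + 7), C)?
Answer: 793/188 ≈ 4.2181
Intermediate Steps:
C = -4
y = 51 (y = -3*(-17) = 51)
K(M, z) = z*(51 + z) (K(M, z) = (z + 51)*z = (51 + z)*z = z*(51 + z))
-793/K(√(((0 + 6) + 1) + 7), C) = -793*(-1/(4*(51 - 4))) = -793/((-4*47)) = -793/(-188) = -793*(-1/188) = 793/188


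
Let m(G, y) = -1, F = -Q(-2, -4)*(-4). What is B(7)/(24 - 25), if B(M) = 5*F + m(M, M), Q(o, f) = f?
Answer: 81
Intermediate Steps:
F = -16 (F = -1*(-4)*(-4) = 4*(-4) = -16)
B(M) = -81 (B(M) = 5*(-16) - 1 = -80 - 1 = -81)
B(7)/(24 - 25) = -81/(24 - 25) = -81/(-1) = -1*(-81) = 81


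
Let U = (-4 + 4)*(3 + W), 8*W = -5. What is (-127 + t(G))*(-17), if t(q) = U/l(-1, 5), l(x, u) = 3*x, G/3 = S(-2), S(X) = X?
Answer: 2159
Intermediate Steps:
W = -5/8 (W = (1/8)*(-5) = -5/8 ≈ -0.62500)
G = -6 (G = 3*(-2) = -6)
U = 0 (U = (-4 + 4)*(3 - 5/8) = 0*(19/8) = 0)
t(q) = 0 (t(q) = 0/((3*(-1))) = 0/(-3) = 0*(-1/3) = 0)
(-127 + t(G))*(-17) = (-127 + 0)*(-17) = -127*(-17) = 2159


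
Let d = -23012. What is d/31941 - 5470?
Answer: -174740282/31941 ≈ -5470.7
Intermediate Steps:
d/31941 - 5470 = -23012/31941 - 5470 = -174740282/31941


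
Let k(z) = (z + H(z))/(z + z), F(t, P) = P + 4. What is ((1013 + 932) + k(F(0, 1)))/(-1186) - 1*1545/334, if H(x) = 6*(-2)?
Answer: -12408831/1980620 ≈ -6.2651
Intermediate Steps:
H(x) = -12
F(t, P) = 4 + P
k(z) = (-12 + z)/(2*z) (k(z) = (z - 12)/(z + z) = (-12 + z)/((2*z)) = (-12 + z)*(1/(2*z)) = (-12 + z)/(2*z))
((1013 + 932) + k(F(0, 1)))/(-1186) - 1*1545/334 = ((1013 + 932) + (-12 + (4 + 1))/(2*(4 + 1)))/(-1186) - 1*1545/334 = (1945 + (½)*(-12 + 5)/5)*(-1/1186) - 1545*1/334 = (1945 + (½)*(⅕)*(-7))*(-1/1186) - 1545/334 = (1945 - 7/10)*(-1/1186) - 1545/334 = (19443/10)*(-1/1186) - 1545/334 = -19443/11860 - 1545/334 = -12408831/1980620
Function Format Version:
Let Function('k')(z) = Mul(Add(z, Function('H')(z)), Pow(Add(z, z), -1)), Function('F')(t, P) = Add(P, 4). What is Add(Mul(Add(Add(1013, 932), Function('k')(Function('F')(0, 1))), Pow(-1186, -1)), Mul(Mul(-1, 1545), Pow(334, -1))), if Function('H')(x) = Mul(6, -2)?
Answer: Rational(-12408831, 1980620) ≈ -6.2651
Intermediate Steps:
Function('H')(x) = -12
Function('F')(t, P) = Add(4, P)
Function('k')(z) = Mul(Rational(1, 2), Pow(z, -1), Add(-12, z)) (Function('k')(z) = Mul(Add(z, -12), Pow(Add(z, z), -1)) = Mul(Add(-12, z), Pow(Mul(2, z), -1)) = Mul(Add(-12, z), Mul(Rational(1, 2), Pow(z, -1))) = Mul(Rational(1, 2), Pow(z, -1), Add(-12, z)))
Add(Mul(Add(Add(1013, 932), Function('k')(Function('F')(0, 1))), Pow(-1186, -1)), Mul(Mul(-1, 1545), Pow(334, -1))) = Add(Mul(Add(Add(1013, 932), Mul(Rational(1, 2), Pow(Add(4, 1), -1), Add(-12, Add(4, 1)))), Pow(-1186, -1)), Mul(Mul(-1, 1545), Pow(334, -1))) = Add(Mul(Add(1945, Mul(Rational(1, 2), Pow(5, -1), Add(-12, 5))), Rational(-1, 1186)), Mul(-1545, Rational(1, 334))) = Add(Mul(Add(1945, Mul(Rational(1, 2), Rational(1, 5), -7)), Rational(-1, 1186)), Rational(-1545, 334)) = Add(Mul(Add(1945, Rational(-7, 10)), Rational(-1, 1186)), Rational(-1545, 334)) = Add(Mul(Rational(19443, 10), Rational(-1, 1186)), Rational(-1545, 334)) = Add(Rational(-19443, 11860), Rational(-1545, 334)) = Rational(-12408831, 1980620)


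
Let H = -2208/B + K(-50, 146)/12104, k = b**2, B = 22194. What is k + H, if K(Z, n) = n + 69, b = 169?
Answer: 1278749311469/44772696 ≈ 28561.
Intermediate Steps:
K(Z, n) = 69 + n
k = 28561 (k = 169**2 = 28561)
H = -3658987/44772696 (H = -2208/22194 + (69 + 146)/12104 = -2208*1/22194 + 215*(1/12104) = -368/3699 + 215/12104 = -3658987/44772696 ≈ -0.081724)
k + H = 28561 - 3658987/44772696 = 1278749311469/44772696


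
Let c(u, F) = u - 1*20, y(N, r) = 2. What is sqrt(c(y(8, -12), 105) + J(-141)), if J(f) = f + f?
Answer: 10*I*sqrt(3) ≈ 17.32*I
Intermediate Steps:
c(u, F) = -20 + u (c(u, F) = u - 20 = -20 + u)
J(f) = 2*f
sqrt(c(y(8, -12), 105) + J(-141)) = sqrt((-20 + 2) + 2*(-141)) = sqrt(-18 - 282) = sqrt(-300) = 10*I*sqrt(3)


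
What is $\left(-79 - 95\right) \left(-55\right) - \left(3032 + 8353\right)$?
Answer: $-1815$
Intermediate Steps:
$\left(-79 - 95\right) \left(-55\right) - \left(3032 + 8353\right) = \left(-174\right) \left(-55\right) - 11385 = 9570 - 11385 = -1815$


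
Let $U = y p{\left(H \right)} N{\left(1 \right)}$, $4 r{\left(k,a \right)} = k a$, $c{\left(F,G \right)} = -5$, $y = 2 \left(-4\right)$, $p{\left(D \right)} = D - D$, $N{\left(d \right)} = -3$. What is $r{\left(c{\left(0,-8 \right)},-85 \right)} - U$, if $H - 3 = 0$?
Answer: $\frac{425}{4} \approx 106.25$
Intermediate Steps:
$H = 3$ ($H = 3 + 0 = 3$)
$p{\left(D \right)} = 0$
$y = -8$
$r{\left(k,a \right)} = \frac{a k}{4}$ ($r{\left(k,a \right)} = \frac{k a}{4} = \frac{a k}{4}$)
$U = 0$ ($U = \left(-8\right) 0 \left(-3\right) = 0 \left(-3\right) = 0$)
$r{\left(c{\left(0,-8 \right)},-85 \right)} - U = \frac{1}{4} \left(-85\right) \left(-5\right) - 0 = \frac{425}{4} + 0 = \frac{425}{4}$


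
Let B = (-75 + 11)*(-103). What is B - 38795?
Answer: -32203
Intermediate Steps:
B = 6592 (B = -64*(-103) = 6592)
B - 38795 = 6592 - 38795 = -32203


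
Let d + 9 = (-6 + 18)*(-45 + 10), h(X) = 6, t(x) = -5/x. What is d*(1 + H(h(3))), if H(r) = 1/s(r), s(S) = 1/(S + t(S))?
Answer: -5291/2 ≈ -2645.5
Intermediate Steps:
d = -429 (d = -9 + (-6 + 18)*(-45 + 10) = -9 + 12*(-35) = -9 - 420 = -429)
s(S) = 1/(S - 5/S)
H(r) = (-5 + r**2)/r (H(r) = 1/(r/(-5 + r**2)) = (-5 + r**2)/r)
d*(1 + H(h(3))) = -429*(1 + (6 - 5/6)) = -429*(1 + 31/6) = -429*37/6 = -5291/2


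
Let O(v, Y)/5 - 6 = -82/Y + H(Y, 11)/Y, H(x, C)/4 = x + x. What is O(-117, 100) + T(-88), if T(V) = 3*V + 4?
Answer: -1941/10 ≈ -194.10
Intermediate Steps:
H(x, C) = 8*x (H(x, C) = 4*(x + x) = 4*(2*x) = 8*x)
T(V) = 4 + 3*V
O(v, Y) = 70 - 410/Y (O(v, Y) = 30 + 5*(-82/Y + (8*Y)/Y) = 30 + 5*(-82/Y + 8) = 30 + 5*(8 - 82/Y) = 30 + (40 - 410/Y) = 70 - 410/Y)
O(-117, 100) + T(-88) = (70 - 410/100) + (4 + 3*(-88)) = (70 - 410*1/100) + (4 - 264) = (70 - 41/10) - 260 = 659/10 - 260 = -1941/10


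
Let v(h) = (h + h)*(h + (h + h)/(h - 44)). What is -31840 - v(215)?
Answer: -21438490/171 ≈ -1.2537e+5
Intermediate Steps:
v(h) = 2*h*(h + 2*h/(-44 + h)) (v(h) = (2*h)*(h + (2*h)/(-44 + h)) = (2*h)*(h + 2*h/(-44 + h)) = 2*h*(h + 2*h/(-44 + h)))
-31840 - v(215) = -31840 - 2*215²*(-42 + 215)/(-44 + 215) = -31840 - 2*46225*173/171 = -31840 - 1*15993850/171 = -31840 - 15993850/171 = -21438490/171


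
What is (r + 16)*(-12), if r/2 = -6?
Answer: -48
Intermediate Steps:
r = -12 (r = 2*(-6) = -12)
(r + 16)*(-12) = (-12 + 16)*(-12) = 4*(-12) = -48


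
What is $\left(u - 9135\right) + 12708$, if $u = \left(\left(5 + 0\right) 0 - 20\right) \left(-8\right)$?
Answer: $3733$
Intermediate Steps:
$u = 160$ ($u = \left(5 \cdot 0 - 20\right) \left(-8\right) = \left(0 - 20\right) \left(-8\right) = \left(-20\right) \left(-8\right) = 160$)
$\left(u - 9135\right) + 12708 = \left(160 - 9135\right) + 12708 = -8975 + 12708 = 3733$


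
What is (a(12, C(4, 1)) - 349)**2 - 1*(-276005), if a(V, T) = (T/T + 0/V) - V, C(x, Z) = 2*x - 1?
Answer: 405605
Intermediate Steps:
C(x, Z) = -1 + 2*x
a(V, T) = 1 - V (a(V, T) = (1 + 0) - V = 1 - V)
(a(12, C(4, 1)) - 349)**2 - 1*(-276005) = ((1 - 1*12) - 349)**2 - 1*(-276005) = ((1 - 12) - 349)**2 + 276005 = (-11 - 349)**2 + 276005 = (-360)**2 + 276005 = 129600 + 276005 = 405605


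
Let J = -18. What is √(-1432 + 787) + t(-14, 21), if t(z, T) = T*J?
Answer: -378 + I*√645 ≈ -378.0 + 25.397*I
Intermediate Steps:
t(z, T) = -18*T (t(z, T) = T*(-18) = -18*T)
√(-1432 + 787) + t(-14, 21) = √(-1432 + 787) - 18*21 = √(-645) - 378 = I*√645 - 378 = -378 + I*√645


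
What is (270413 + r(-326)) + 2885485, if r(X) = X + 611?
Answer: 3156183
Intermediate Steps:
r(X) = 611 + X
(270413 + r(-326)) + 2885485 = (270413 + (611 - 326)) + 2885485 = (270413 + 285) + 2885485 = 270698 + 2885485 = 3156183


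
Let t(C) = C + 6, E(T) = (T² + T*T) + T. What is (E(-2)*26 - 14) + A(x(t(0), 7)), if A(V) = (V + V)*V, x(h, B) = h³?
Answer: 93454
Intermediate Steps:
E(T) = T + 2*T² (E(T) = (T² + T²) + T = 2*T² + T = T + 2*T²)
t(C) = 6 + C
A(V) = 2*V² (A(V) = (2*V)*V = 2*V²)
(E(-2)*26 - 14) + A(x(t(0), 7)) = (-2*(1 + 2*(-2))*26 - 14) + 2*((6 + 0)³)² = (-2*(1 - 4)*26 - 14) + 2*(6³)² = (-2*(-3)*26 - 14) + 2*216² = (6*26 - 14) + 2*46656 = (156 - 14) + 93312 = 142 + 93312 = 93454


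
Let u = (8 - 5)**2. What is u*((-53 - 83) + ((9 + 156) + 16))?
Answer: 405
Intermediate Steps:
u = 9 (u = 3**2 = 9)
u*((-53 - 83) + ((9 + 156) + 16)) = 9*((-53 - 83) + ((9 + 156) + 16)) = 9*(-136 + (165 + 16)) = 9*(-136 + 181) = 9*45 = 405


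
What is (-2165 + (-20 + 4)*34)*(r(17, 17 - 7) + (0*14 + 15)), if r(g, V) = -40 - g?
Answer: 113778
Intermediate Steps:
(-2165 + (-20 + 4)*34)*(r(17, 17 - 7) + (0*14 + 15)) = (-2165 + (-20 + 4)*34)*((-40 - 1*17) + (0*14 + 15)) = (-2165 - 16*34)*((-40 - 17) + (0 + 15)) = (-2165 - 544)*(-57 + 15) = -2709*(-42) = 113778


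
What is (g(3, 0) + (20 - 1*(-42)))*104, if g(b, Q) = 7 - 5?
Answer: 6656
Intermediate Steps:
g(b, Q) = 2
(g(3, 0) + (20 - 1*(-42)))*104 = (2 + (20 - 1*(-42)))*104 = (2 + (20 + 42))*104 = (2 + 62)*104 = 64*104 = 6656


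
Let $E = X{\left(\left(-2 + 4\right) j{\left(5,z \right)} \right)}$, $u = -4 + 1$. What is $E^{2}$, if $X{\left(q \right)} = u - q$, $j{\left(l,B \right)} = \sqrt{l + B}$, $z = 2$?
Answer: $37 + 12 \sqrt{7} \approx 68.749$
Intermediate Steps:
$u = -3$
$j{\left(l,B \right)} = \sqrt{B + l}$
$X{\left(q \right)} = -3 - q$
$E = -3 - 2 \sqrt{7}$ ($E = -3 - \left(-2 + 4\right) \sqrt{2 + 5} = -3 - 2 \sqrt{7} \approx -8.2915$)
$E^{2} = \left(-3 - 2 \sqrt{7}\right)^{2}$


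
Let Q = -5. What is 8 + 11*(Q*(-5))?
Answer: 283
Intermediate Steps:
8 + 11*(Q*(-5)) = 8 + 11*(-5*(-5)) = 8 + 11*25 = 8 + 275 = 283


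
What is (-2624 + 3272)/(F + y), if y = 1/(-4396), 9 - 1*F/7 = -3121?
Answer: 949536/32105453 ≈ 0.029576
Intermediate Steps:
F = 21910 (F = 63 - 7*(-3121) = 63 + 21847 = 21910)
y = -1/4396 ≈ -0.00022748
(-2624 + 3272)/(F + y) = (-2624 + 3272)/(21910 - 1/4396) = 648/(96316359/4396) = 648*(4396/96316359) = 949536/32105453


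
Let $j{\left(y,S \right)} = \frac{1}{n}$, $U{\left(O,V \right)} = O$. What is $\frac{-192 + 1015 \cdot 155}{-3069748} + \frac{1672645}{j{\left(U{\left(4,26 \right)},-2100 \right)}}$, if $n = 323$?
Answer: $\frac{1658475361680447}{3069748} \approx 5.4026 \cdot 10^{8}$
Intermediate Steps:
$j{\left(y,S \right)} = \frac{1}{323}$
$\frac{-192 + 1015 \cdot 155}{-3069748} + \frac{1672645}{j{\left(U{\left(4,26 \right)},-2100 \right)}} = \frac{-192 + 1015 \cdot 155}{-3069748} + 1672645 \frac{1}{\frac{1}{323}} = \left(-192 + 157325\right) \left(- \frac{1}{3069748}\right) + 1672645 \cdot 323 = 157133 \left(- \frac{1}{3069748}\right) + 540264335 = - \frac{157133}{3069748} + 540264335 = \frac{1658475361680447}{3069748}$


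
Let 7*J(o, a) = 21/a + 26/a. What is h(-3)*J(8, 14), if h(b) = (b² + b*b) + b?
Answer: 705/98 ≈ 7.1939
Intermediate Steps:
h(b) = b + 2*b² (h(b) = (b² + b²) + b = 2*b² + b = b + 2*b²)
J(o, a) = 47/(7*a) (J(o, a) = (21/a + 26/a)/7 = (47/a)/7 = 47/(7*a))
h(-3)*J(8, 14) = (-3*(1 + 2*(-3)))*((47/7)/14) = (-3*(1 - 6))*((47/7)*(1/14)) = -3*(-5)*(47/98) = 15*(47/98) = 705/98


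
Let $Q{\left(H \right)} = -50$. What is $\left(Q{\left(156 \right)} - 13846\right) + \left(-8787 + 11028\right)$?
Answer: $-11655$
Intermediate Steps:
$\left(Q{\left(156 \right)} - 13846\right) + \left(-8787 + 11028\right) = \left(-50 - 13846\right) + \left(-8787 + 11028\right) = -13896 + 2241 = -11655$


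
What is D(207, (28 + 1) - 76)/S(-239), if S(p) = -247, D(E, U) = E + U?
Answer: -160/247 ≈ -0.64777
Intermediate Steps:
D(207, (28 + 1) - 76)/S(-239) = (207 + ((28 + 1) - 76))/(-247) = (207 + (29 - 76))*(-1/247) = (207 - 47)*(-1/247) = 160*(-1/247) = -160/247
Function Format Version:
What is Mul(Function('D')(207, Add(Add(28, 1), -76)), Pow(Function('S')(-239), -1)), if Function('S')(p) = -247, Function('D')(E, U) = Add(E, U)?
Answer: Rational(-160, 247) ≈ -0.64777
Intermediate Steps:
Mul(Function('D')(207, Add(Add(28, 1), -76)), Pow(Function('S')(-239), -1)) = Mul(Add(207, Add(Add(28, 1), -76)), Pow(-247, -1)) = Mul(Add(207, Add(29, -76)), Rational(-1, 247)) = Mul(Add(207, -47), Rational(-1, 247)) = Mul(160, Rational(-1, 247)) = Rational(-160, 247)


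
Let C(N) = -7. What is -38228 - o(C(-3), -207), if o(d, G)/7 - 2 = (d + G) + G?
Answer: -35295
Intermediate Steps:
o(d, G) = 14 + 7*d + 14*G (o(d, G) = 14 + 7*((d + G) + G) = 14 + 7*((G + d) + G) = 14 + 7*(d + 2*G) = 14 + (7*d + 14*G) = 14 + 7*d + 14*G)
-38228 - o(C(-3), -207) = -38228 - (14 + 7*(-7) + 14*(-207)) = -38228 - (14 - 49 - 2898) = -38228 - 1*(-2933) = -38228 + 2933 = -35295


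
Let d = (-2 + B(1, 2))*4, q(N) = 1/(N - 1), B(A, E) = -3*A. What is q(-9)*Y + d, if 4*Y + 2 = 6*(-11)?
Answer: -183/10 ≈ -18.300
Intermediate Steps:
q(N) = 1/(-1 + N)
Y = -17 (Y = -½ + (6*(-11))/4 = -½ + (¼)*(-66) = -½ - 33/2 = -17)
d = -20 (d = (-2 - 3*1)*4 = (-2 - 3)*4 = -5*4 = -20)
q(-9)*Y + d = -17/(-1 - 9) - 20 = -17/(-10) - 20 = -⅒*(-17) - 20 = 17/10 - 20 = -183/10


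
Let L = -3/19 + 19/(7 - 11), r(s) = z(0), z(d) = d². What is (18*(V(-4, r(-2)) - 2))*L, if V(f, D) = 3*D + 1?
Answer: 3357/38 ≈ 88.342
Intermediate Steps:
r(s) = 0 (r(s) = 0² = 0)
L = -373/76 (L = -3*1/19 + 19/(-4) = -3/19 + 19*(-¼) = -3/19 - 19/4 = -373/76 ≈ -4.9079)
V(f, D) = 1 + 3*D
(18*(V(-4, r(-2)) - 2))*L = (18*((1 + 3*0) - 2))*(-373/76) = (18*((1 + 0) - 2))*(-373/76) = (18*(1 - 2))*(-373/76) = (18*(-1))*(-373/76) = -18*(-373/76) = 3357/38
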